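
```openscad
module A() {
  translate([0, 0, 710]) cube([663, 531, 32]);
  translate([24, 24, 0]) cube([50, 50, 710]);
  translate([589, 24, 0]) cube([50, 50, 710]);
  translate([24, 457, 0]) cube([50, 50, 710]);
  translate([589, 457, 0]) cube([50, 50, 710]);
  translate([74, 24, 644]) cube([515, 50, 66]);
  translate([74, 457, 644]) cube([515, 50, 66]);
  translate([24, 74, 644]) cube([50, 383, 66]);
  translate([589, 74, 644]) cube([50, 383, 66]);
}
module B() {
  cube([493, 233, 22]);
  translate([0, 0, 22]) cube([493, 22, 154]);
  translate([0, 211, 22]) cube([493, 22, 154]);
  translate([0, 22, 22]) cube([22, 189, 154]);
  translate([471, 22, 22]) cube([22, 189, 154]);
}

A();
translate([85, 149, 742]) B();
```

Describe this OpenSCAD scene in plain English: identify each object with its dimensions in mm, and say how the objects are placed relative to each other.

A is a table with a 663×531 mm rectangular top, 32 mm thick, top surface at z = 742 mm, supported by four 50×50 mm square legs, each inset 24 mm from the nearest pair of top edges, running from the floor. Four apron rails, 50 mm thick and 66 mm tall, run between adjacent legs with their top edges flush with the underside of the top and their outer faces flush with the legs' outer faces.

B is an open-topped rectangular box: outside dimensions 493×233×176 mm, with a uniform wall and base thickness of 22 mm. The base is a full 493×233 slab on the floor; four walls sit on top of the base. The front and back walls (the −y and +y sides) span the full width; the two side walls fit between them.

The open box is on top of the table, centred.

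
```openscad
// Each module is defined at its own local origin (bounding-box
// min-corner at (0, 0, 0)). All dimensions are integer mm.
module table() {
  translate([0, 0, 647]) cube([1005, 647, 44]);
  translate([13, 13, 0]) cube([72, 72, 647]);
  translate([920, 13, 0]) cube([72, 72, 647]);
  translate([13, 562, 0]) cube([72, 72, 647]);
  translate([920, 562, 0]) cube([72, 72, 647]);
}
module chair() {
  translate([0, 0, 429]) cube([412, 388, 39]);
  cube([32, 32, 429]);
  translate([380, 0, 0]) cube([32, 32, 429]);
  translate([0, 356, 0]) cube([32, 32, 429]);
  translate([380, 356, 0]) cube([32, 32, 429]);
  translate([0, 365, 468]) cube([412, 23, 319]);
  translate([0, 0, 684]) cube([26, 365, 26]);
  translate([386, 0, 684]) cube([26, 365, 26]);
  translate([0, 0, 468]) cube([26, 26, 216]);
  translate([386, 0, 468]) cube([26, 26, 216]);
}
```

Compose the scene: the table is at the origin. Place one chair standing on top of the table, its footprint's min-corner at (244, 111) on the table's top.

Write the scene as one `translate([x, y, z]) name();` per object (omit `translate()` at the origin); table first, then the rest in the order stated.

table();
translate([244, 111, 691]) chair();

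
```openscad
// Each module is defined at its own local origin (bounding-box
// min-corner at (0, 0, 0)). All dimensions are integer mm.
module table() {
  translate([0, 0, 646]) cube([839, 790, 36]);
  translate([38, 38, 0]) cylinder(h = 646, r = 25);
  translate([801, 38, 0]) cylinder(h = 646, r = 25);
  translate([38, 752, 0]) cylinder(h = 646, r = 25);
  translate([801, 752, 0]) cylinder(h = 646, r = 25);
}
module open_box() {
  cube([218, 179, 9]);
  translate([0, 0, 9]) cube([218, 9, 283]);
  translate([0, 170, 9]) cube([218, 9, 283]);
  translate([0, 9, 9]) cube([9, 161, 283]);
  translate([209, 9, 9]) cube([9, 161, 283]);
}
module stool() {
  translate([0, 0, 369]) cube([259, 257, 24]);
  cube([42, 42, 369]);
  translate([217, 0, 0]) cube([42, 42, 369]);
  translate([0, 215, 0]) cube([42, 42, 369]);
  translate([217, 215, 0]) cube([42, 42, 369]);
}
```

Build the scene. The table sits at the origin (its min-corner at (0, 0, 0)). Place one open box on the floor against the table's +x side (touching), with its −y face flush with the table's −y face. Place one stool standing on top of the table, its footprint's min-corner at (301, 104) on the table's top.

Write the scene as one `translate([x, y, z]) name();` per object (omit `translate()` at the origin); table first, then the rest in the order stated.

table();
translate([839, 0, 0]) open_box();
translate([301, 104, 682]) stool();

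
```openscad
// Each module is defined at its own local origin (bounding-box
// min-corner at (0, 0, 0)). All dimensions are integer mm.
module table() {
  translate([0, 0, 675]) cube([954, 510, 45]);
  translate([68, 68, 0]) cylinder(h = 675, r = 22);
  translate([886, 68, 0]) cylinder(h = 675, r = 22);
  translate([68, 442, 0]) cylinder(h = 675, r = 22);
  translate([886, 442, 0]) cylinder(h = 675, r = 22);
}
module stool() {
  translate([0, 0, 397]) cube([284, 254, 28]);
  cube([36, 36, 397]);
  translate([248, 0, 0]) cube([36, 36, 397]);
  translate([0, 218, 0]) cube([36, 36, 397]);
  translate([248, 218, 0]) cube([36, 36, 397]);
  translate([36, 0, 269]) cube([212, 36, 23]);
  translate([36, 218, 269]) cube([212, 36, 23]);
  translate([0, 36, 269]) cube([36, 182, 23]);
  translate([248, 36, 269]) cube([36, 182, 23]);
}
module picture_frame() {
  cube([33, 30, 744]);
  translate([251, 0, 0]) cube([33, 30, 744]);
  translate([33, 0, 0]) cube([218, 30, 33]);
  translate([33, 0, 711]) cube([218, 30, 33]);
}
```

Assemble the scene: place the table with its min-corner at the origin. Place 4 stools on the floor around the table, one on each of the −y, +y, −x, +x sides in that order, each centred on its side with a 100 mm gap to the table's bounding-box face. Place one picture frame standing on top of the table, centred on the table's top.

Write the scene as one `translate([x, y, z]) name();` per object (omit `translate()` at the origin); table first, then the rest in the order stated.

table();
translate([335, -354, 0]) stool();
translate([335, 610, 0]) stool();
translate([-384, 128, 0]) stool();
translate([1054, 128, 0]) stool();
translate([335, 240, 720]) picture_frame();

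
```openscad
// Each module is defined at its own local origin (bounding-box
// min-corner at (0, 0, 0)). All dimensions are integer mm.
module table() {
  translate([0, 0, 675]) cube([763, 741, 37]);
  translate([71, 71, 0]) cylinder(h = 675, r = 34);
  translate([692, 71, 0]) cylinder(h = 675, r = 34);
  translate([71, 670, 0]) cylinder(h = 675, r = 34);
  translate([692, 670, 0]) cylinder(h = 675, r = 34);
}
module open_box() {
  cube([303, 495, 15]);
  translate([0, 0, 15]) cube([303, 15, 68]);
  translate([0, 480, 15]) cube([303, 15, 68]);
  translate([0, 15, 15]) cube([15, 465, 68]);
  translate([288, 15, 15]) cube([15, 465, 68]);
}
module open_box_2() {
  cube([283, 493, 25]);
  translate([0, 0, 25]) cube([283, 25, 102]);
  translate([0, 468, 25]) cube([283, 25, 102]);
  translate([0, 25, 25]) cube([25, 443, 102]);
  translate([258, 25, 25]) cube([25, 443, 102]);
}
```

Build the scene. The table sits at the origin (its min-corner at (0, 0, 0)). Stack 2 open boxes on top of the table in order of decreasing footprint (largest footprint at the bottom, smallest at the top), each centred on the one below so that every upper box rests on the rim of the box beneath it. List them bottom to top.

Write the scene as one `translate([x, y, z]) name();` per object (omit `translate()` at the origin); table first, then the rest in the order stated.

table();
translate([230, 123, 712]) open_box();
translate([240, 124, 795]) open_box_2();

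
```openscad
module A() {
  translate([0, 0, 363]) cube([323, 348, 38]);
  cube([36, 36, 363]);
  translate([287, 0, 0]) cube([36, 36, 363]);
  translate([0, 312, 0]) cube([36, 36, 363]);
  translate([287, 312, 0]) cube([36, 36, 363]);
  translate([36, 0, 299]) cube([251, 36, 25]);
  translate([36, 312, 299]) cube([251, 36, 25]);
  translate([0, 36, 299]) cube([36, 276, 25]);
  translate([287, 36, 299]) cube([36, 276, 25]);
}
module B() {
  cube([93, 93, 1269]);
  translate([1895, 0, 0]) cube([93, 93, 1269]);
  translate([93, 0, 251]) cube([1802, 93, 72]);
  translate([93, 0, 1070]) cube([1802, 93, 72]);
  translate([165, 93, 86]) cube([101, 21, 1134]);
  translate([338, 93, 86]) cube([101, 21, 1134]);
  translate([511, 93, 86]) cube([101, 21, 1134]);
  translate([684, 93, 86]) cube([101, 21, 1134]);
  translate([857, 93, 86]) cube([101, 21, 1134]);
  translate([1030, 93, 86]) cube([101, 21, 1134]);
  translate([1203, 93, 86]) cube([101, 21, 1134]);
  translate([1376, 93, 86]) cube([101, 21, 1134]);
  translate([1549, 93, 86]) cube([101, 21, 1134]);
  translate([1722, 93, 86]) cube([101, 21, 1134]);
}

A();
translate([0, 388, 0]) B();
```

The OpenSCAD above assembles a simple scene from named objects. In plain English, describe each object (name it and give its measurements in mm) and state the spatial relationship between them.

A is a four-legged stool. The seat is a 323×348×38 mm slab whose top surface is at z = 401 mm; four square legs, each 36×36 mm in cross-section, run from the floor (z = 0) to the underside of the seat, each flush with a corner of the seat. Four stretchers, 36 mm wide and 25 mm tall, connect adjacent legs with their undersides at z = 299 mm, each running between the inner faces of the legs it joins and aligned with the legs' outer faces on the other axis.

B is a fence section. Two 93×93 mm posts, 1269 mm tall, stand on the floor with a clear span of 1802 mm between their inner faces. Two horizontal rails of 93×72 mm section span the gap between the posts with their undersides at z = 251 mm and z = 1070 mm, flush with the posts' −y face. 10 pickets, each 101 mm wide, 21 mm thick and 1134 mm tall, are fixed to the +y face of the rails with their bottoms at z = 86 mm, evenly spaced across the span with equal gaps (rounded down to the nearest mm) at the −x end and between each pair — any rounding remainder accumulates at the +x end.

The fence section is on the floor beside the stool on its +y side.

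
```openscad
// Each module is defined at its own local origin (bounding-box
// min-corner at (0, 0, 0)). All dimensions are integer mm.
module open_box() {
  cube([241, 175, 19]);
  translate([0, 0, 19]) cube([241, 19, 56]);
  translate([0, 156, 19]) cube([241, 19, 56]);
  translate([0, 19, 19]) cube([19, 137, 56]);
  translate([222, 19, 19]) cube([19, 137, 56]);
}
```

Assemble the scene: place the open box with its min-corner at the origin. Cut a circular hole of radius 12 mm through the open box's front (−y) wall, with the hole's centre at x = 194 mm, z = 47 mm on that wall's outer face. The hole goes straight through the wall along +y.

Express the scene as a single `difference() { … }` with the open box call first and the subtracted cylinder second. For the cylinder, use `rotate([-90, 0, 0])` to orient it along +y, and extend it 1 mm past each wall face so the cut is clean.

difference() {
  open_box();
  translate([194, -1, 47]) rotate([-90, 0, 0]) cylinder(h = 21, r = 12);
}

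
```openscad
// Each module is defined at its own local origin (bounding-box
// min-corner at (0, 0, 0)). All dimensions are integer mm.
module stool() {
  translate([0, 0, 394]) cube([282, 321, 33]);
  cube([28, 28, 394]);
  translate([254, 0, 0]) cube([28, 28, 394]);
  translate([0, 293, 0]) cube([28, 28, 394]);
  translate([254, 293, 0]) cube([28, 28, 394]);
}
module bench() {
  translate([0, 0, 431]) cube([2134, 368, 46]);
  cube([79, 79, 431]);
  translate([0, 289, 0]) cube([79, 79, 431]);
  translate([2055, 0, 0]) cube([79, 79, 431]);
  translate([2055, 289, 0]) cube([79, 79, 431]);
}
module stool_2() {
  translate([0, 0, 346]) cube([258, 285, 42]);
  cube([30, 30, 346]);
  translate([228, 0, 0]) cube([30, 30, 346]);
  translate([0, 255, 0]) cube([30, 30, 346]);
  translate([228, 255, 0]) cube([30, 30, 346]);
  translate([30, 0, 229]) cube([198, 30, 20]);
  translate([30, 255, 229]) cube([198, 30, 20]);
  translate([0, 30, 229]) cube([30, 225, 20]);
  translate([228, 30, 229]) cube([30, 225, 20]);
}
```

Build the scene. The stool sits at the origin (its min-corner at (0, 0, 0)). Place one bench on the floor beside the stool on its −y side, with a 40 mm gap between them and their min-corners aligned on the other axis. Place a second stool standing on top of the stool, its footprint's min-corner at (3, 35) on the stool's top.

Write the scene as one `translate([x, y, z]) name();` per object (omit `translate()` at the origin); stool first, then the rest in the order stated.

stool();
translate([0, -408, 0]) bench();
translate([3, 35, 427]) stool_2();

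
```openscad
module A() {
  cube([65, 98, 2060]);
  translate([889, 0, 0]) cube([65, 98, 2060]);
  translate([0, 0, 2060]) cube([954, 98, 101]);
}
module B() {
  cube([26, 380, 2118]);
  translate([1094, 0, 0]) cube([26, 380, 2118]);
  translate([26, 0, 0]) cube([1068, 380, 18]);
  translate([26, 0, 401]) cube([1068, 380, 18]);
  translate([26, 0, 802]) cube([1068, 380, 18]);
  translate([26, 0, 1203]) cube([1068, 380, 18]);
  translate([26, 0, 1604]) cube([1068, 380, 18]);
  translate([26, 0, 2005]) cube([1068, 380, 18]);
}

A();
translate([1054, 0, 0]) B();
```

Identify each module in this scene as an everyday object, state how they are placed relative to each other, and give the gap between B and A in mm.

A is a door frame. B is a bookshelf. The bookshelf is on the floor beside the door frame on its +x side. The gap between the bookshelf and the door frame is 100 mm.

The bookshelf's nearest face is 100 mm from the door frame's +x face.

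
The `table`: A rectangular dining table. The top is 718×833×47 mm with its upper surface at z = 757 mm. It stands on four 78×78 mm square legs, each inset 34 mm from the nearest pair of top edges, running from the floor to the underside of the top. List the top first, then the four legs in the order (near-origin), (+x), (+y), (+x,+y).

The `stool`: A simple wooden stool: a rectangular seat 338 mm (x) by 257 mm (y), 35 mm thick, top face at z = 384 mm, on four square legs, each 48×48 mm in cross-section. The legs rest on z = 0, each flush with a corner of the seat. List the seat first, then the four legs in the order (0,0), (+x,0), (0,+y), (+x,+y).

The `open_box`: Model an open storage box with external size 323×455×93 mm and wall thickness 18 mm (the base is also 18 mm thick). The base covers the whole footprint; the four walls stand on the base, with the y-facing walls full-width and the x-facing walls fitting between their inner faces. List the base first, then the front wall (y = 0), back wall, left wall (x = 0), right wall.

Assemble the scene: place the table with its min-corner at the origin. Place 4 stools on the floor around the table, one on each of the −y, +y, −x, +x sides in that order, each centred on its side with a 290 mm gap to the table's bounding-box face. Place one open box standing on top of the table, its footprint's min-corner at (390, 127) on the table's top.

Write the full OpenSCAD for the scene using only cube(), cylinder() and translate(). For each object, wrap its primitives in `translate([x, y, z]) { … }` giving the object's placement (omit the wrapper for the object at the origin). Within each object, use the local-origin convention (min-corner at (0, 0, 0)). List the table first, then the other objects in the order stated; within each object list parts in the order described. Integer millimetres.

translate([0, 0, 710]) cube([718, 833, 47]);
translate([34, 34, 0]) cube([78, 78, 710]);
translate([606, 34, 0]) cube([78, 78, 710]);
translate([34, 721, 0]) cube([78, 78, 710]);
translate([606, 721, 0]) cube([78, 78, 710]);
translate([190, -547, 0]) {
  translate([0, 0, 349]) cube([338, 257, 35]);
  cube([48, 48, 349]);
  translate([290, 0, 0]) cube([48, 48, 349]);
  translate([0, 209, 0]) cube([48, 48, 349]);
  translate([290, 209, 0]) cube([48, 48, 349]);
}
translate([190, 1123, 0]) {
  translate([0, 0, 349]) cube([338, 257, 35]);
  cube([48, 48, 349]);
  translate([290, 0, 0]) cube([48, 48, 349]);
  translate([0, 209, 0]) cube([48, 48, 349]);
  translate([290, 209, 0]) cube([48, 48, 349]);
}
translate([-628, 288, 0]) {
  translate([0, 0, 349]) cube([338, 257, 35]);
  cube([48, 48, 349]);
  translate([290, 0, 0]) cube([48, 48, 349]);
  translate([0, 209, 0]) cube([48, 48, 349]);
  translate([290, 209, 0]) cube([48, 48, 349]);
}
translate([1008, 288, 0]) {
  translate([0, 0, 349]) cube([338, 257, 35]);
  cube([48, 48, 349]);
  translate([290, 0, 0]) cube([48, 48, 349]);
  translate([0, 209, 0]) cube([48, 48, 349]);
  translate([290, 209, 0]) cube([48, 48, 349]);
}
translate([390, 127, 757]) {
  cube([323, 455, 18]);
  translate([0, 0, 18]) cube([323, 18, 75]);
  translate([0, 437, 18]) cube([323, 18, 75]);
  translate([0, 18, 18]) cube([18, 419, 75]);
  translate([305, 18, 18]) cube([18, 419, 75]);
}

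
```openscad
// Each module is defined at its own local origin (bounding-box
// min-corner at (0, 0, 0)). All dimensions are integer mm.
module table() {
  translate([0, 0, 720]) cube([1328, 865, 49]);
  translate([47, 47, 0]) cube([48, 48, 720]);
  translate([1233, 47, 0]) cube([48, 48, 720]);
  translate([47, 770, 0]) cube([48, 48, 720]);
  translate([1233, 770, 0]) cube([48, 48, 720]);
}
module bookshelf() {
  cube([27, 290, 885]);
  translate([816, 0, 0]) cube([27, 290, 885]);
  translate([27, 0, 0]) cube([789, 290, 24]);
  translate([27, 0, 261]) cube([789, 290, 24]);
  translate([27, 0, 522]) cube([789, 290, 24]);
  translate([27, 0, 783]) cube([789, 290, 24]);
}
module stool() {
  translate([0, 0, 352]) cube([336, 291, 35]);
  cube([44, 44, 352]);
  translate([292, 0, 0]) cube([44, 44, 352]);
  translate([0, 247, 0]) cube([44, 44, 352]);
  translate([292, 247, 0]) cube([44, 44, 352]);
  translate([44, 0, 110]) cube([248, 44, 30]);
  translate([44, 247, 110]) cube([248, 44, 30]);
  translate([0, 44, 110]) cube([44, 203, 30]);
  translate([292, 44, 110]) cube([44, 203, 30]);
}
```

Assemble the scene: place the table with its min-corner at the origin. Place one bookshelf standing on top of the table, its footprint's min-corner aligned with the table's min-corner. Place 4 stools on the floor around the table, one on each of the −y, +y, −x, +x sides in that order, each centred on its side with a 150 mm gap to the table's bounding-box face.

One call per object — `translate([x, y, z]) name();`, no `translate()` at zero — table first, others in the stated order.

table();
translate([0, 0, 769]) bookshelf();
translate([496, -441, 0]) stool();
translate([496, 1015, 0]) stool();
translate([-486, 287, 0]) stool();
translate([1478, 287, 0]) stool();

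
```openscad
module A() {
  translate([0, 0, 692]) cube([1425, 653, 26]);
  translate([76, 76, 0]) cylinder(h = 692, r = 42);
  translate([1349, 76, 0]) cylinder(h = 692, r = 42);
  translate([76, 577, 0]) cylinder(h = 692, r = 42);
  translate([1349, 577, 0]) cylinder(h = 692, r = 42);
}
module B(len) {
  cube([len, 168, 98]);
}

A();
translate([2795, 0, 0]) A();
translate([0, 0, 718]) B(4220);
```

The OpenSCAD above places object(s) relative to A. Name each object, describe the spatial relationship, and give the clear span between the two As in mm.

Second table starts at x = 2795; first ends at x = 1425; clear span = 2795 − 1425 = 1370 mm.

A is a table. B is a beam. A beam spans the tops of two tables. The clear span between the two tables is 1370 mm.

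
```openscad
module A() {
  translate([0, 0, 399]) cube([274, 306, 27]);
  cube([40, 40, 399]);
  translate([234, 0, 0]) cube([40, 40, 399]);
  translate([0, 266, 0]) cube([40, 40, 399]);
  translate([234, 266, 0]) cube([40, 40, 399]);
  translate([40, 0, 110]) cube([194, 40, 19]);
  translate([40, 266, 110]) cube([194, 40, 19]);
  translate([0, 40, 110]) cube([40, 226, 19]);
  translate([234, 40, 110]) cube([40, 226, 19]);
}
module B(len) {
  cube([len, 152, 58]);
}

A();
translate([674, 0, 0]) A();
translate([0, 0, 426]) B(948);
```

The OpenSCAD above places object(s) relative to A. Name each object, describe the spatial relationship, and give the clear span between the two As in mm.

Second stool starts at x = 674; first ends at x = 274; clear span = 674 − 274 = 400 mm.

A is a stool. B is a beam. A beam spans the tops of two stools. The clear span between the two stools is 400 mm.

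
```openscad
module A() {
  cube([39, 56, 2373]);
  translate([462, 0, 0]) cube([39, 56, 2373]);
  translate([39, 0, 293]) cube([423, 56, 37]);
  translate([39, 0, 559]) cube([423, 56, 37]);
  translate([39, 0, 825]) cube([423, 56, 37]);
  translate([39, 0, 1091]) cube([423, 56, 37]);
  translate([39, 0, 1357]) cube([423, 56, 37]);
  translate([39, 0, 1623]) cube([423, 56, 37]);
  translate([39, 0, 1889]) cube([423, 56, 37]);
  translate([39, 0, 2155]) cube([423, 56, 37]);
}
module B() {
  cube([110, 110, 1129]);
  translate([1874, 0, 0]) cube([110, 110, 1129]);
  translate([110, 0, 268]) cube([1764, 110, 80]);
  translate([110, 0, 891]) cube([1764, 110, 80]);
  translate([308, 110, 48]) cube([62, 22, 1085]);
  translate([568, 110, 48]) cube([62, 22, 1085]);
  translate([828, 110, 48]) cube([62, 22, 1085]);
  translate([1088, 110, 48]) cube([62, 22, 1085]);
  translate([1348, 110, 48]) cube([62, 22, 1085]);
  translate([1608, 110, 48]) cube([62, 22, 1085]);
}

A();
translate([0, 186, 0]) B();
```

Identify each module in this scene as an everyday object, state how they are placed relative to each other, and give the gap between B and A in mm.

A is a ladder. B is a fence section. The fence section is on the floor beside the ladder on its +y side. The gap between the fence section and the ladder is 130 mm.

The fence section's nearest face is 130 mm from the ladder's +y face.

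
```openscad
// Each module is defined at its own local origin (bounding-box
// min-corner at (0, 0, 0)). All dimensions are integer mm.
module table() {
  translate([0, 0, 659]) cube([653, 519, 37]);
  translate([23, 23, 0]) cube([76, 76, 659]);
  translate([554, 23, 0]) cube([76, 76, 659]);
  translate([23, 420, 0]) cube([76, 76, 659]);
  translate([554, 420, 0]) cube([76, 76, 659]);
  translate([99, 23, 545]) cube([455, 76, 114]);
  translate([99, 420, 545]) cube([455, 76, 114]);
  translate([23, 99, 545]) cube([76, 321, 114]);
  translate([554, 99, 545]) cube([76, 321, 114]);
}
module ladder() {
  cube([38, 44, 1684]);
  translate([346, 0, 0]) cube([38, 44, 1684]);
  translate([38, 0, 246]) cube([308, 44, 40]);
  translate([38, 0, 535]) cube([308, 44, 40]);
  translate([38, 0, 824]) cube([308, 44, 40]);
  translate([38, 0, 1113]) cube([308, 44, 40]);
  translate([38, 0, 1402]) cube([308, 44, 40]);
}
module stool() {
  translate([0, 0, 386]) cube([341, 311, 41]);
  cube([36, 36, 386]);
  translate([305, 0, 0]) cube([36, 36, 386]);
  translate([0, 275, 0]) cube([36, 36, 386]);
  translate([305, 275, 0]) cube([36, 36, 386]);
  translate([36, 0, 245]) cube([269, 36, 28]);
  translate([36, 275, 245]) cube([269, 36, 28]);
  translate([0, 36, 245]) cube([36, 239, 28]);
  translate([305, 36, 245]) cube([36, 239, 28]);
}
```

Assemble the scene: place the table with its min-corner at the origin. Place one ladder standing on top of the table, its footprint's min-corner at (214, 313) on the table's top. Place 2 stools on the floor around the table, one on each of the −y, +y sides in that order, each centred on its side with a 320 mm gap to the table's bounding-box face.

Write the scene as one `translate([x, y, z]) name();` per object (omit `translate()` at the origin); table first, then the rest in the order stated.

table();
translate([214, 313, 696]) ladder();
translate([156, -631, 0]) stool();
translate([156, 839, 0]) stool();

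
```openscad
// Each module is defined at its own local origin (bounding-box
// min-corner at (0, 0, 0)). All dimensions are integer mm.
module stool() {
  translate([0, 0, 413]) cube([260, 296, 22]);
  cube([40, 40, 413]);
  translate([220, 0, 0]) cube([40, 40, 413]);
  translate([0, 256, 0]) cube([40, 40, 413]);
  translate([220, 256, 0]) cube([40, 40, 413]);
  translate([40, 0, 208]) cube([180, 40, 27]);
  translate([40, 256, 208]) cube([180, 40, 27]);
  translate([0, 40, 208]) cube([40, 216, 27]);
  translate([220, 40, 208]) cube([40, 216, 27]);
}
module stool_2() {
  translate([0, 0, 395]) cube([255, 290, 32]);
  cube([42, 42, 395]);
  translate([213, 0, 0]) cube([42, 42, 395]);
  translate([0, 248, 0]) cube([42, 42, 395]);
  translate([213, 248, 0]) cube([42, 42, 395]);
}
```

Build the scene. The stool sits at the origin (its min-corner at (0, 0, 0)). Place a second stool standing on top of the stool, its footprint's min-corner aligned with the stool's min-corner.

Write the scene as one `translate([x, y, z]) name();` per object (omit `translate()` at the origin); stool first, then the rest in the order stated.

stool();
translate([0, 0, 435]) stool_2();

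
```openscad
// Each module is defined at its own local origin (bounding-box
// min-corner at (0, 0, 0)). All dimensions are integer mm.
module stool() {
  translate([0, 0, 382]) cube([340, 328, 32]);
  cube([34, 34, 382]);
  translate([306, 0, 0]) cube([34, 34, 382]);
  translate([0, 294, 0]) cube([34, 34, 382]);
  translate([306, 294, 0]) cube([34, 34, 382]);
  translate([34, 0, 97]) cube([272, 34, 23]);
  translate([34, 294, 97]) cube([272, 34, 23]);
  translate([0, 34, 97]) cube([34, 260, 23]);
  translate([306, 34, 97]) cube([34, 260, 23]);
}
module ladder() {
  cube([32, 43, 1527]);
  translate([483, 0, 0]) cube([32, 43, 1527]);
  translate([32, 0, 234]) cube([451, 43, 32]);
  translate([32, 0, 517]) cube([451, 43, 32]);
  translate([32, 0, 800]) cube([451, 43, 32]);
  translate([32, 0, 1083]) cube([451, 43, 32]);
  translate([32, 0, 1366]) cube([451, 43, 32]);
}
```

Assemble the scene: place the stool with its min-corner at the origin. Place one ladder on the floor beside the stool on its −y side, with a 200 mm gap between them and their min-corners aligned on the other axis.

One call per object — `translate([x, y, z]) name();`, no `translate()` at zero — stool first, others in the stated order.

stool();
translate([0, -243, 0]) ladder();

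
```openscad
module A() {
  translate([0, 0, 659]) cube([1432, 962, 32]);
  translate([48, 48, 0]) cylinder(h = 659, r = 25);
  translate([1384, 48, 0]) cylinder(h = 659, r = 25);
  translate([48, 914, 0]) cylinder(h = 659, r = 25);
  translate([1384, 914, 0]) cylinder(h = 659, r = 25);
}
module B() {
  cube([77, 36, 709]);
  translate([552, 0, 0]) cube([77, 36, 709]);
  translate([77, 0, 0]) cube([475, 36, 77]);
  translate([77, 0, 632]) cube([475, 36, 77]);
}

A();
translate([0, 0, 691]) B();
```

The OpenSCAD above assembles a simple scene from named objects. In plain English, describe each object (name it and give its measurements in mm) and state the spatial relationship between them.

A is a table: top 1432 mm (x) × 962 mm (y), 32 mm thick, upper face at z = 691 mm, on four round legs of 50 mm diameter, each leg's bounding box inset 23 mm from the nearest pair of top edges, running from z = 0 to the bottom of the top.

B is a rectangular picture frame lying in the x–z plane (depth along y). The opening is 475 mm wide (x) by 555 mm tall (z), surrounded by a border 77 mm wide on all four sides. The frame is 36 mm deep and is made of two full-height vertical stiles with two horizontal rails fitted between them.

The picture frame is on top of the table.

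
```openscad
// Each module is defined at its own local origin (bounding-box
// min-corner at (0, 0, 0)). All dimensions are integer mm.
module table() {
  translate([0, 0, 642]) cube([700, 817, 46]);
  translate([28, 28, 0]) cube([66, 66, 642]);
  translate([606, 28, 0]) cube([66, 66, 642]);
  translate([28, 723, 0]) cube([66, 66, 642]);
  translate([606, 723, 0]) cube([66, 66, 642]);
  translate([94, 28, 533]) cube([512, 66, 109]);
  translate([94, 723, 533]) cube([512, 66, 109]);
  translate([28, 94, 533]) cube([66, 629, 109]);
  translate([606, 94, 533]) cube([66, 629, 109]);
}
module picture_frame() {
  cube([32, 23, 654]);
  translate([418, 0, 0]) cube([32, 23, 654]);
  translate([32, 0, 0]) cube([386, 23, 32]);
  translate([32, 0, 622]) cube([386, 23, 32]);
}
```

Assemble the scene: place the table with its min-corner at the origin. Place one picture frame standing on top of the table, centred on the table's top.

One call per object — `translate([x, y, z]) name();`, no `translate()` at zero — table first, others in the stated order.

table();
translate([125, 397, 688]) picture_frame();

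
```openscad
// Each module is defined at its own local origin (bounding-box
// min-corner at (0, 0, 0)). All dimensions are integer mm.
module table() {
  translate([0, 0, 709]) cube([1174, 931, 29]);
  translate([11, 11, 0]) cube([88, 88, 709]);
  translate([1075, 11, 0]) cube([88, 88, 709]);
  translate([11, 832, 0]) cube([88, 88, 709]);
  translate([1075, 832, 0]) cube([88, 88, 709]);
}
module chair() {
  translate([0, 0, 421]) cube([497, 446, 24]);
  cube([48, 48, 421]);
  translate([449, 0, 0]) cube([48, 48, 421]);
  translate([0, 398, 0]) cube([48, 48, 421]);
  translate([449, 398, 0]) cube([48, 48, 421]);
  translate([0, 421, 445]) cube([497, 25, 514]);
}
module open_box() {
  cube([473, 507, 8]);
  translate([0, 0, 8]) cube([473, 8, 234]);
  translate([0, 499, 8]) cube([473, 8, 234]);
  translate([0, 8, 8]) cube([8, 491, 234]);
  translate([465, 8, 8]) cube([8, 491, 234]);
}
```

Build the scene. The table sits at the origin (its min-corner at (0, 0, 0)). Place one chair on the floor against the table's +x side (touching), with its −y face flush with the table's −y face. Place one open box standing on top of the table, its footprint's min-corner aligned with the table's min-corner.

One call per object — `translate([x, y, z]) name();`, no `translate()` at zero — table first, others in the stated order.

table();
translate([1174, 0, 0]) chair();
translate([0, 0, 738]) open_box();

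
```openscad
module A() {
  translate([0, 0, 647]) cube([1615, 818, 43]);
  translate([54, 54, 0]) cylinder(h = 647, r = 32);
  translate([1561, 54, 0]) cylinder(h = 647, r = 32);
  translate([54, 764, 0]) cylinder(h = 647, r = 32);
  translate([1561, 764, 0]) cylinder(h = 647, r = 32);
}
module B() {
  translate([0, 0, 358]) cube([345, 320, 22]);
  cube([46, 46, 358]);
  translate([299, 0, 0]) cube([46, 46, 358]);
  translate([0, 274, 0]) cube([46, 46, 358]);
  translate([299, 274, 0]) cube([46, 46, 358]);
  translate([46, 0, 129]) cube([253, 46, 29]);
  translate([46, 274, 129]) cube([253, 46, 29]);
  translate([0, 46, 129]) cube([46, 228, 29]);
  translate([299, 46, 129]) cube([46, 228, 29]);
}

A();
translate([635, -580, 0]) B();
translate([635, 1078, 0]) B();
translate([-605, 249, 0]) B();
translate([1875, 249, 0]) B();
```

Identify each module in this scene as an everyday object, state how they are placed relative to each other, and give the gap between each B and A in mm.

A is a table. B is a stool. Four stools sit around the table at the −y, +y, −x, +x sides. The gap between each stool and the table is 260 mm.

Each stool's nearest face is 260 mm from the table's bounding box.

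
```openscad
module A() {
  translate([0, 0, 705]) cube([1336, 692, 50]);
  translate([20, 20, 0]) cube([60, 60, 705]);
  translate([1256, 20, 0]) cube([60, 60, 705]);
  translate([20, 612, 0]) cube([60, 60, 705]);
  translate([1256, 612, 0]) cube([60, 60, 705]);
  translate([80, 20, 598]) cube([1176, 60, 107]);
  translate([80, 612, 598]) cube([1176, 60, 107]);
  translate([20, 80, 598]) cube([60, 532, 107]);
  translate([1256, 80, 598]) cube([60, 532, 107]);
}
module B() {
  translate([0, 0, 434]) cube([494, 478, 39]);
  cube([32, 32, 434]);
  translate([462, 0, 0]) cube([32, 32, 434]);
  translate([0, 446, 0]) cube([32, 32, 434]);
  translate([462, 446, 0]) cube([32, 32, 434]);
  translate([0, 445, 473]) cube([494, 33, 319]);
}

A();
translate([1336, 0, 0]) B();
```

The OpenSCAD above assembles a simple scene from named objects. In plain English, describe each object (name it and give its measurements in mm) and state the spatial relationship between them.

A is a rectangular dining table. The top is 1336×692×50 mm with its upper surface at z = 755 mm. It stands on four 60×60 mm square legs, each inset 20 mm from the nearest pair of top edges, running from the floor to the underside of the top. Four apron rails, 60 mm thick and 107 mm tall, run between adjacent legs with their top edges flush with the underside of the top and their outer faces flush with the legs' outer faces.

B is a chair. The seat is a 494×478×39 mm slab with its top at z = 473 mm, on four 32×32 mm corner legs (flush with the seat edges, standing on z = 0). A flat backrest 33 mm thick, 319 mm tall, spans the full seat width and rises from the seat top along its +y edge, rear face flush with the rear of the seat.

The chair is against the table's +x side, with their −y faces flush.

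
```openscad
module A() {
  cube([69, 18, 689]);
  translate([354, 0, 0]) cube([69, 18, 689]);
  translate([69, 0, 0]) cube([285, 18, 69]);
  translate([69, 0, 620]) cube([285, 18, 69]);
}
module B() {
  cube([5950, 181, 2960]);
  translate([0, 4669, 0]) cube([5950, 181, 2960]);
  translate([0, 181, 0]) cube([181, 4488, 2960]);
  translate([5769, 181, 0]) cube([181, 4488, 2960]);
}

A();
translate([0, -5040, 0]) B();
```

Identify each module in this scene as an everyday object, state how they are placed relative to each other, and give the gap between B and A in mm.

The house frame's nearest face is 190 mm from the picture frame's −y face.

A is a picture frame. B is a house frame. The house frame is on the floor beside the picture frame on its −y side. The gap between the house frame and the picture frame is 190 mm.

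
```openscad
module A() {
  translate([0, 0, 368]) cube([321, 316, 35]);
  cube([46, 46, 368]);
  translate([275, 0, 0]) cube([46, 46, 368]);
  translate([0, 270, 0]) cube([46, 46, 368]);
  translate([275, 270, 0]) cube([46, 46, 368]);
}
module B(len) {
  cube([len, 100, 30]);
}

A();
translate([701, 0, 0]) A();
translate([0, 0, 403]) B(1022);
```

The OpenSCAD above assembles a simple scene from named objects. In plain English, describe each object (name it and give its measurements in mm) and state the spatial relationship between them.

A is a four-legged stool. The seat is a 321×316×35 mm slab whose top surface is at z = 403 mm; four square legs, each 46×46 mm in cross-section, run from the floor (z = 0) to the underside of the seat, each flush with a corner of the seat.

B is a rectangular beam 1022 mm long (x), 100 mm deep (y), 30 mm thick (z).

The beam spans the tops of two stools placed 380 mm apart, resting at z = 403 mm.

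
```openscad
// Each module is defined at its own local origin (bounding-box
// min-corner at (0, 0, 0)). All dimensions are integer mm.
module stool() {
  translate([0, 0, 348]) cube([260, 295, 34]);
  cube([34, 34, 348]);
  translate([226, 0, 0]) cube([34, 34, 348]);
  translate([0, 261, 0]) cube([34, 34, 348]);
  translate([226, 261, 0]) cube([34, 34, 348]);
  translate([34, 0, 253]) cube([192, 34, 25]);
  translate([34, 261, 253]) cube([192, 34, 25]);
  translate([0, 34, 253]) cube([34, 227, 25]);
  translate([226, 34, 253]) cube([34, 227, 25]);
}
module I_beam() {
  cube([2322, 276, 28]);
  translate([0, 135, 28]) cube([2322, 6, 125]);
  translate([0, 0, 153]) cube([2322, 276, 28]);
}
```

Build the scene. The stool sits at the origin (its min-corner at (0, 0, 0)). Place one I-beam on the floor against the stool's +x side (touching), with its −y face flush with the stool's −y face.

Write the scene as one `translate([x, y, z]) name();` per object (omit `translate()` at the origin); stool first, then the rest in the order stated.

stool();
translate([260, 0, 0]) I_beam();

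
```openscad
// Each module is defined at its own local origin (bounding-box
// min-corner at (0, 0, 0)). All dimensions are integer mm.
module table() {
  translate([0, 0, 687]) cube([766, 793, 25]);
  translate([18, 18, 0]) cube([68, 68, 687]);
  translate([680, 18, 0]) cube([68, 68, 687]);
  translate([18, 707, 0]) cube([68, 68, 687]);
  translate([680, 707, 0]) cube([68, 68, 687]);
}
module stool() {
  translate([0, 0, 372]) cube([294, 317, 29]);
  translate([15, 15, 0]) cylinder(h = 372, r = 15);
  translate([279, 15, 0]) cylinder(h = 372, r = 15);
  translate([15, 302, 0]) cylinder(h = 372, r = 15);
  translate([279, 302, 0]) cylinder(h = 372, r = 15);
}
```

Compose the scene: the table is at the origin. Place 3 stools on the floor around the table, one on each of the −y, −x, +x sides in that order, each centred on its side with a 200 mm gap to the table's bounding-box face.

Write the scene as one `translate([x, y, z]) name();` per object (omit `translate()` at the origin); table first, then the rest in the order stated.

table();
translate([236, -517, 0]) stool();
translate([-494, 238, 0]) stool();
translate([966, 238, 0]) stool();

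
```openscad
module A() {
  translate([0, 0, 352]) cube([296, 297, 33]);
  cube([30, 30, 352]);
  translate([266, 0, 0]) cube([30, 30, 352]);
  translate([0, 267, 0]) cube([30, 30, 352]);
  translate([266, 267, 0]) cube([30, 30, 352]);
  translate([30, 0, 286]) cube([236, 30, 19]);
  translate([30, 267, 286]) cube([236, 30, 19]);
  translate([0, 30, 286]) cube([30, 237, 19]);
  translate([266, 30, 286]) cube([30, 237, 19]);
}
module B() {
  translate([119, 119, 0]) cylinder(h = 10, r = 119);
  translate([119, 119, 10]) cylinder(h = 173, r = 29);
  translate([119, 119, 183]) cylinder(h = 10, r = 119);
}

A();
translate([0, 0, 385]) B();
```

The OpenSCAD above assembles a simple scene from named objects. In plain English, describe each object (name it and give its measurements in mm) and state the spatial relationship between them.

A is a four-legged stool. The seat is 296×297 mm, 33 mm thick, top at z = 385 mm. It stands on four square legs, each 30×30 mm in cross-section, from z = 0 to the seat underside, each flush with a corner of the seat. Four stretchers, 30 mm wide and 19 mm tall, connect adjacent legs with their undersides at z = 286 mm, each running between the inner faces of the legs it joins and aligned with the legs' outer faces on the other axis.

B is a spool: two coaxial disc flanges of radius 119 mm and thickness 10 mm, joined by a core cylinder of radius 29 mm and height 173 mm. The lower flange rests on z = 0 and the three cylinders share a vertical axis.

The spool is on top of the stool.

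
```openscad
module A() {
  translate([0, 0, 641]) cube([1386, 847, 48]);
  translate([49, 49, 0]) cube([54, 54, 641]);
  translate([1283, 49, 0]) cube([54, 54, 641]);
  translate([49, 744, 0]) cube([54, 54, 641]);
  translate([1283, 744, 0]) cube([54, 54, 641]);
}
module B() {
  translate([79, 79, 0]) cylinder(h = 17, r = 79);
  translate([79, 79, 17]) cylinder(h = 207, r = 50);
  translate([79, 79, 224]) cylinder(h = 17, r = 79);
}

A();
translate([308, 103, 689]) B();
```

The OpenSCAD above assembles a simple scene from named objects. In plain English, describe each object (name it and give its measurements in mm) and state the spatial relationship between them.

A is a table with a 1386×847 mm rectangular top, 48 mm thick, top surface at z = 689 mm, supported by four 54×54 mm square legs, each inset 49 mm from the nearest pair of top edges, running from the floor.

B is a spool: two coaxial disc flanges of radius 79 mm and thickness 17 mm, joined by a core cylinder of radius 50 mm and height 207 mm. The lower flange rests on z = 0 and the three cylinders share a vertical axis.

The spool is on top of the table.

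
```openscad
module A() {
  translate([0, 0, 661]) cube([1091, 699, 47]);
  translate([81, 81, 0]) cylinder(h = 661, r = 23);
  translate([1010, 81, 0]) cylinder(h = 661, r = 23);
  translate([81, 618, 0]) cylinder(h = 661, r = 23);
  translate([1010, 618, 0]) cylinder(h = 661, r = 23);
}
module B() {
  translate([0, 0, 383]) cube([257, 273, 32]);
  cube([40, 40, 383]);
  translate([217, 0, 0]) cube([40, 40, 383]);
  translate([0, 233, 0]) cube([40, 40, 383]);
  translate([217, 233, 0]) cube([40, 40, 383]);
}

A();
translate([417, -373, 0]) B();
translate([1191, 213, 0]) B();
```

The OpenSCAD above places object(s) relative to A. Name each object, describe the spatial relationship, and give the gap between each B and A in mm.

A is a table. B is a stool. Two stools sit around the table at the −y, +x sides. The gap between each stool and the table is 100 mm.

Each stool's nearest face is 100 mm from the table's bounding box.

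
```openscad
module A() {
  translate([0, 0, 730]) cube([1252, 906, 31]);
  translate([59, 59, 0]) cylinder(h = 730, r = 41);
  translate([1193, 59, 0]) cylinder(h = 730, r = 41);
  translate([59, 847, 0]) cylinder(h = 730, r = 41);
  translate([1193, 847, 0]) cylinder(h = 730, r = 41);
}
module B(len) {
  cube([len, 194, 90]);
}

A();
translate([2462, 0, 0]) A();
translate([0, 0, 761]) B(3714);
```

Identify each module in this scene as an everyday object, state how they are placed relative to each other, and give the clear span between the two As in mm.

A is a table. B is a beam. A beam spans the tops of two tables. The clear span between the two tables is 1210 mm.

Second table starts at x = 2462; first ends at x = 1252; clear span = 2462 − 1252 = 1210 mm.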